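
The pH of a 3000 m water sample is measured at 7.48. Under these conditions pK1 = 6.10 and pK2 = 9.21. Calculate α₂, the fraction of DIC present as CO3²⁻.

α₂ = 0.0176

α₂ = 1 / (1 + [H⁺]/K2 + [H⁺]²/(K1K2)) = 1 / (1 + 10^+1.73 + 10^+0.35)
   = 1 / (1 + 53.703 + 2.2387) = 1/56.942 = 0.01756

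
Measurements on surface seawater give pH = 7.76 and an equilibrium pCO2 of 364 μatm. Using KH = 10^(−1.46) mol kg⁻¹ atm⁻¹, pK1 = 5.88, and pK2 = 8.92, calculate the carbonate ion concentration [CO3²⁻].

[CO2*] = KH · pCO2 = 10^(−1.46) × 364×10^-6 = 1.262×10^-5 mol/kg
α₀ = 1/(1 + K1/[H⁺] + K1K2/[H⁺]²) = 1/(1 + 10^+1.88 + 10^+0.72) = 0.01218
DIC = [CO2*]/α₀ = 1.262×10^-5 / 0.01218 = 1.036 mmol/kg
[CO3²⁻] = α₂·DIC; α₂ = 0.06392, so [CO3²⁻] = 0.06392 × 1.036 = 0.0662 mmol/kg

[CO3²⁻] = 0.0662 mmol/kg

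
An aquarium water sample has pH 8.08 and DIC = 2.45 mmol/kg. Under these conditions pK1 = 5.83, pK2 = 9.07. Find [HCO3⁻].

[HCO3⁻] = 2.21 mmol/kg

α₁ = 1 / (1 + [H⁺]/K1 + K2/[H⁺]) = 1 / (1 + 10^-2.25 + 10^-0.99)
   = 1 / (1 + 0.0056234 + 0.10233) = 1/1.1080 = 0.9026
[HCO3⁻] = α₁ × DIC = 0.9026 × 2.45 = 2.21 mmol/kg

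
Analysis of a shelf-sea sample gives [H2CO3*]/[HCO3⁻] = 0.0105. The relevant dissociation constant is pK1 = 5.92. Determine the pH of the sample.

pH = 7.90

From K1 = [H⁺][HCO3⁻]/[H2CO3*]:  pH = pK1 − log₁₀([H2CO3*]/[HCO3⁻])
log₁₀(0.0105) = -1.979
pH = 5.92 − (-1.979) = 7.90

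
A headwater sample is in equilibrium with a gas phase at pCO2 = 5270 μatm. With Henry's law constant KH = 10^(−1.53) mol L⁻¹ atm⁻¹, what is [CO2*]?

[CO2*] = 156 μmol/L

KH = 10^(−1.53) = 2.951×10^-2 mol L⁻¹ atm⁻¹
[CO2*] = KH · pCO2 = 2.951×10^-2 × 5270×10^-6 atm = 1.56×10^-4 mol/L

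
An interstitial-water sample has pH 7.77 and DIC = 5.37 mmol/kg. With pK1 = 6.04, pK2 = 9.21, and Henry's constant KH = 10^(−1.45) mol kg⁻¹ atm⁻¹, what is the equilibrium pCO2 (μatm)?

α₀ = 1 / (1 + K1/[H⁺] + K1K2/[H⁺]²) = 1 / (1 + 10^+1.73 + 10^+0.29)
   = 1 / (1 + 53.703 + 1.9498) = 1/56.653 = 0.01765
[CO2*] = α₀ × DIC = 0.01765 × 5.37 = 0.09479 mmol/kg
pCO2 = [CO2*]/KH = 9.479×10^-5 / 3.548×10^-2 = 2670 μatm

pCO2 = 2670 μatm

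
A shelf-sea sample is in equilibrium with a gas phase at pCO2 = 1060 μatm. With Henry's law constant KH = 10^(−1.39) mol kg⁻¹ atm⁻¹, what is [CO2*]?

[CO2*] = 43.2 μmol/kg

KH = 10^(−1.39) = 4.074×10^-2 mol kg⁻¹ atm⁻¹
[CO2*] = KH · pCO2 = 4.074×10^-2 × 1060×10^-6 atm = 4.32×10^-5 mol/kg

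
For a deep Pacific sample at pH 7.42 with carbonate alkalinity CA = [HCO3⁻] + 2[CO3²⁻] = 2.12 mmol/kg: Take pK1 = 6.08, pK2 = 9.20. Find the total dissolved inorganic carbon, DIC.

DIC = 2.18 mmol/kg

CA = [HCO3⁻] + 2[CO3²⁻] = (α₁ + 2α₂)·DIC
At pH 7.42: [H⁺]/K1 = 10^-1.34 = 0.045709, K2/[H⁺] = 10^-1.78 = 0.016596
α₁ = 1/(1 + 0.045709 + 0.016596) = 1/1.0623 = 0.9413; α₂ = α₁·K2/[H⁺] = 0.01562
α₁ + 2α₂ = 0.9726
DIC = CA / (α₁ + 2α₂) = 2.12 / 0.9726 = 2.18 mmol/kg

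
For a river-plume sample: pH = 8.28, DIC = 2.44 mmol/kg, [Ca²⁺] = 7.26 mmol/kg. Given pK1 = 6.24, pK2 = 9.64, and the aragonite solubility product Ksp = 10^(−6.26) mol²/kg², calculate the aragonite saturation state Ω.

α₂ = 1 / (1 + [H⁺]/K2 + [H⁺]²/(K1K2)) = 1 / (1 + 10^+1.36 + 10^-0.68)
   = 1 / (1 + 22.909 + 0.20893) = 1/24.118 = 0.04146
[CO3²⁻] = α₂ × DIC = 0.04146 × 2.44 = 0.1012 mmol/kg
Ksp = 10^(−6.26) = 5.495×10^-7
Ω = [Ca²⁺][CO3²⁻]/Ksp = (7.26×10^-3)(1.012×10^-4) / 5.495×10^-7 = 1.34

Ω = 1.34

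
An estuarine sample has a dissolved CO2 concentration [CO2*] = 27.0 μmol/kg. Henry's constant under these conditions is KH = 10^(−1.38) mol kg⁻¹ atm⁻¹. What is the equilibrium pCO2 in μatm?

KH = 10^(−1.38) = 4.169×10^-2 mol kg⁻¹ atm⁻¹
pCO2 = [CO2*]/KH = 27.0×10^-6 / 4.169×10^-2 = 6.48×10^-4 atm = 648 μatm

pCO2 = 648 μatm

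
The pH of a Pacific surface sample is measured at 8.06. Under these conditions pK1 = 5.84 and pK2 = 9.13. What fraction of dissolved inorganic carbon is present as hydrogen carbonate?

α₁ = 0.916

α₁ = 1 / (1 + [H⁺]/K1 + K2/[H⁺]) = 1 / (1 + 10^-2.22 + 10^-1.07)
   = 1 / (1 + 0.0060256 + 0.085114) = 1/1.0911 = 0.9165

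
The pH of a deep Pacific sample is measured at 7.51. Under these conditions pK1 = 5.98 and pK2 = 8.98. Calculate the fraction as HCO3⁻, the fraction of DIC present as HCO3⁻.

α₁ = 1 / (1 + [H⁺]/K1 + K2/[H⁺]) = 1 / (1 + 10^-1.53 + 10^-1.47)
   = 1 / (1 + 0.029512 + 0.033884) = 1/1.0634 = 0.9404

α₁ = 0.940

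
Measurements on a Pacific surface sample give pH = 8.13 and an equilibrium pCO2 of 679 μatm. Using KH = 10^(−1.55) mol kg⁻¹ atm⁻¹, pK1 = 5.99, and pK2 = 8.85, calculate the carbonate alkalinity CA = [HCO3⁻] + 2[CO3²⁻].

CA = 3.65 mmol/kg

[CO2*] = KH · pCO2 = 10^(−1.55) × 679×10^-6 = 1.914×10^-5 mol/kg
α₀ = 1/(1 + K1/[H⁺] + K1K2/[H⁺]²) = 1/(1 + 10^+2.14 + 10^+1.42) = 0.006048
DIC = [CO2*]/α₀ = 1.914×10^-5 / 0.006048 = 3.164 mmol/kg
CA = (α₁ + 2α₂)·DIC = (0.8349 + 2×0.1591) × 3.164 = 3.65 mmol/kg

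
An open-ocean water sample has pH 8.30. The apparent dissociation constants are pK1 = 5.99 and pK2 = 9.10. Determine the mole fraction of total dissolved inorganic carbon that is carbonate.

α₂ = 1 / (1 + [H⁺]/K2 + [H⁺]²/(K1K2)) = 1 / (1 + 10^+0.80 + 10^-1.51)
   = 1 / (1 + 6.3096 + 0.030903) = 1/7.3405 = 0.1362

α₂ = 0.136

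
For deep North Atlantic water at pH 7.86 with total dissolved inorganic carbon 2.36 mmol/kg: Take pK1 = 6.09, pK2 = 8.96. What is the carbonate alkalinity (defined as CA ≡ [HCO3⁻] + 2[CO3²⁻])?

CA = [HCO3⁻] + 2[CO3²⁻] = (α₁ + 2α₂)·DIC
At pH 7.86: [H⁺]/K1 = 10^-1.77 = 0.016982, K2/[H⁺] = 10^-1.10 = 0.079433
α₁ = 1/(1 + 0.016982 + 0.079433) = 1/1.0964 = 0.9121; α₂ = α₁·K2/[H⁺] = 0.07245
α₁ + 2α₂ = 1.0570
CA = 1.0570 × 2.36 = 2.49 mmol/kg

CA = 2.49 mmol/kg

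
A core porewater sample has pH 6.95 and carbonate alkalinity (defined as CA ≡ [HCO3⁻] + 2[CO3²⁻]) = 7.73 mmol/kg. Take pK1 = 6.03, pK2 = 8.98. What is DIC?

DIC = 8.57 mmol/kg

CA = [HCO3⁻] + 2[CO3²⁻] = (α₁ + 2α₂)·DIC
At pH 6.95: [H⁺]/K1 = 10^-0.92 = 0.12023, K2/[H⁺] = 10^-2.03 = 0.0093325
α₁ = 1/(1 + 0.12023 + 0.0093325) = 1/1.1296 = 0.8853; α₂ = α₁·K2/[H⁺] = 0.008262
α₁ + 2α₂ = 0.9018
DIC = CA / (α₁ + 2α₂) = 7.73 / 0.9018 = 8.57 mmol/kg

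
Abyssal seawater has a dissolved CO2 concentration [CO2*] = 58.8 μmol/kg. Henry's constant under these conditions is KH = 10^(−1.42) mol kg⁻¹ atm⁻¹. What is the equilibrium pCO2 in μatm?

KH = 10^(−1.42) = 3.802×10^-2 mol kg⁻¹ atm⁻¹
pCO2 = [CO2*]/KH = 58.8×10^-6 / 3.802×10^-2 = 1.55×10^-3 atm = 1550 μatm

pCO2 = 1550 μatm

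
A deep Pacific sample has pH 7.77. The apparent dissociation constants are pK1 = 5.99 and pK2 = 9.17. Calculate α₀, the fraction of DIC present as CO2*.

α₀ = 1 / (1 + K1/[H⁺] + K1K2/[H⁺]²) = 1 / (1 + 10^+1.78 + 10^+0.38)
   = 1 / (1 + 60.256 + 2.3988) = 1/63.655 = 0.01571

α₀ = 0.0157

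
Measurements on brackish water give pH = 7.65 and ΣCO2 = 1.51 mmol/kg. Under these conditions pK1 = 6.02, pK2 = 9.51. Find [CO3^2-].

α₂ = 1 / (1 + [H⁺]/K2 + [H⁺]²/(K1K2)) = 1 / (1 + 10^+1.86 + 10^+0.23)
   = 1 / (1 + 72.444 + 1.6982) = 1/75.142 = 0.01331
[CO3²⁻] = α₂ × DIC = 0.01331 × 1.51 = 0.0201 mmol/kg

[CO3²⁻] = 0.0201 mmol/kg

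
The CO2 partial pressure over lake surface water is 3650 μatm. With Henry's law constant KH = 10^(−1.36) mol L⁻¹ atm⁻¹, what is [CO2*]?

[CO2*] = 159 μmol/L

KH = 10^(−1.36) = 4.365×10^-2 mol L⁻¹ atm⁻¹
[CO2*] = KH · pCO2 = 4.365×10^-2 × 3650×10^-6 atm = 1.59×10^-4 mol/L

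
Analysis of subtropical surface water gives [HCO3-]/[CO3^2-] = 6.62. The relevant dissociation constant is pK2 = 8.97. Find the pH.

pH = 8.15

From K2 = [H⁺][CO3^2-]/[HCO3-]:  pH = pK2 − log₁₀([HCO3-]/[CO3^2-])
log₁₀(6.62) = +0.821
pH = 8.97 − (+0.821) = 8.15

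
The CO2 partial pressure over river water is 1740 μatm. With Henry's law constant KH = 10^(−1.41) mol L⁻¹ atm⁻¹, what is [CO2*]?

KH = 10^(−1.41) = 3.890×10^-2 mol L⁻¹ atm⁻¹
[CO2*] = KH · pCO2 = 3.890×10^-2 × 1740×10^-6 atm = 6.77×10^-5 mol/L

[CO2*] = 67.7 μmol/L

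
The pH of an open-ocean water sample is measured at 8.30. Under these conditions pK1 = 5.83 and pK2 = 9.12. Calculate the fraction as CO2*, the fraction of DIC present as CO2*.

α₀ = 1 / (1 + K1/[H⁺] + K1K2/[H⁺]²) = 1 / (1 + 10^+2.47 + 10^+1.65)
   = 1 / (1 + 295.12 + 44.668) = 1/340.79 = 0.002934

α₀ = 0.00293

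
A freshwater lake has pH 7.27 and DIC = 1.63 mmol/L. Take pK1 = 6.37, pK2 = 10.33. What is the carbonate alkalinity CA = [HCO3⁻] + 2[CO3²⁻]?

CA = 1.45 mmol/L

CA = [HCO3⁻] + 2[CO3²⁻] = (α₁ + 2α₂)·DIC
At pH 7.27: [H⁺]/K1 = 10^-0.90 = 0.12589, K2/[H⁺] = 10^-3.06 = 0.00087096
α₁ = 1/(1 + 0.12589 + 0.00087096) = 1/1.1268 = 0.8875; α₂ = α₁·K2/[H⁺] = 0.0007730
α₁ + 2α₂ = 0.8890
CA = 0.8890 × 1.63 = 1.45 mmol/L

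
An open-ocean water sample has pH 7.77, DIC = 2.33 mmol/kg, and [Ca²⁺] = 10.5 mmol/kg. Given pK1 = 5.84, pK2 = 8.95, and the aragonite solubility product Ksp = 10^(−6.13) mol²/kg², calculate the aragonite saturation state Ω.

Ω = 2.02

α₂ = 1 / (1 + [H⁺]/K2 + [H⁺]²/(K1K2)) = 1 / (1 + 10^+1.18 + 10^-0.75)
   = 1 / (1 + 15.136 + 0.17783) = 1/16.313 = 0.06130
[CO3²⁻] = α₂ × DIC = 0.06130 × 2.33 = 0.1428 mmol/kg
Ksp = 10^(−6.13) = 7.413×10^-7
Ω = [Ca²⁺][CO3²⁻]/Ksp = (10.5×10^-3)(1.428×10^-4) / 7.413×10^-7 = 2.02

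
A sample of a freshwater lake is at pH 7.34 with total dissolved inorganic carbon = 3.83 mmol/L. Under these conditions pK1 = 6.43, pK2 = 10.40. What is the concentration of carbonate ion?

[CO3²⁻] = 2.97 μmol/L

α₂ = 1 / (1 + [H⁺]/K2 + [H⁺]²/(K1K2)) = 1 / (1 + 10^+3.06 + 10^+2.15)
   = 1 / (1 + 1148.2 + 141.25) = 1/1290.4 = 0.0007749
[CO3²⁻] = α₂ × DIC = 0.0007749 × 3.83 = 0.00297 mmol/L = 2.97 μmol/L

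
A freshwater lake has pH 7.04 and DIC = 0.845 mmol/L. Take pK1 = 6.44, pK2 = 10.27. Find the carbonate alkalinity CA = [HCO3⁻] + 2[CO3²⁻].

CA = [HCO3⁻] + 2[CO3²⁻] = (α₁ + 2α₂)·DIC
At pH 7.04: [H⁺]/K1 = 10^-0.60 = 0.25119, K2/[H⁺] = 10^-3.23 = 0.00058884
α₁ = 1/(1 + 0.25119 + 0.00058884) = 1/1.2518 = 0.7989; α₂ = α₁·K2/[H⁺] = 0.0004704
α₁ + 2α₂ = 0.7998
CA = 0.7998 × 0.845 = 0.676 mmol/L

CA = 0.676 mmol/L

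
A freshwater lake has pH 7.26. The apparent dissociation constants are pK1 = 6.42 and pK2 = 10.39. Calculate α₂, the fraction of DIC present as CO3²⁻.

α₂ = 1 / (1 + [H⁺]/K2 + [H⁺]²/(K1K2)) = 1 / (1 + 10^+3.13 + 10^+2.29)
   = 1 / (1 + 1349.0 + 194.98) = 1/1544.9 = 0.0006473

α₂ = 0.000647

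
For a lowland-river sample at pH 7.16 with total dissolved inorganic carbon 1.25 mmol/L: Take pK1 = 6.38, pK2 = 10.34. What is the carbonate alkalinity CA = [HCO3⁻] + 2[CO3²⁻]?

CA = [HCO3⁻] + 2[CO3²⁻] = (α₁ + 2α₂)·DIC
At pH 7.16: [H⁺]/K1 = 10^-0.78 = 0.16596, K2/[H⁺] = 10^-3.18 = 0.00066069
α₁ = 1/(1 + 0.16596 + 0.00066069) = 1/1.1666 = 0.8572; α₂ = α₁·K2/[H⁺] = 0.0005663
α₁ + 2α₂ = 0.8583
CA = 0.8583 × 1.25 = 1.07 mmol/L

CA = 1.07 mmol/L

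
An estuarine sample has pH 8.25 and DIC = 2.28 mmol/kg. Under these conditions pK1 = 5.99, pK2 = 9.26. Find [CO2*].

[CO2*] = 11.4 μmol/kg

α₀ = 1 / (1 + K1/[H⁺] + K1K2/[H⁺]²) = 1 / (1 + 10^+2.26 + 10^+1.25)
   = 1 / (1 + 181.97 + 17.783) = 1/200.75 = 0.004981
[CO2*] = α₀ × DIC = 0.004981 × 2.28 = 0.0114 mmol/kg = 11.4 μmol/kg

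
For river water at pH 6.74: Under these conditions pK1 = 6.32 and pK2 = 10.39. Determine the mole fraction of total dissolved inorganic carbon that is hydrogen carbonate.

α₁ = 0.724

α₁ = 1 / (1 + [H⁺]/K1 + K2/[H⁺]) = 1 / (1 + 10^-0.42 + 10^-3.65)
   = 1 / (1 + 0.38019 + 0.00022387) = 1/1.3804 = 0.7244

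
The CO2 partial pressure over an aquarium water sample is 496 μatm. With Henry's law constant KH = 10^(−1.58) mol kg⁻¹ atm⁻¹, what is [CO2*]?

[CO2*] = 13.0 μmol/kg

KH = 10^(−1.58) = 2.630×10^-2 mol kg⁻¹ atm⁻¹
[CO2*] = KH · pCO2 = 2.630×10^-2 × 496×10^-6 atm = 1.30×10^-5 mol/kg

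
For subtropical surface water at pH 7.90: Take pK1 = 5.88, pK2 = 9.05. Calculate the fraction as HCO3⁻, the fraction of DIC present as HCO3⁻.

α₁ = 1 / (1 + [H⁺]/K1 + K2/[H⁺]) = 1 / (1 + 10^-2.02 + 10^-1.15)
   = 1 / (1 + 0.0095499 + 0.070795) = 1/1.0803 = 0.9256

α₁ = 0.926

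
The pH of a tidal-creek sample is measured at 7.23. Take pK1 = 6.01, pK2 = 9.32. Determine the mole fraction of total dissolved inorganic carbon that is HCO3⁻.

α₁ = 1 / (1 + [H⁺]/K1 + K2/[H⁺]) = 1 / (1 + 10^-1.22 + 10^-2.09)
   = 1 / (1 + 0.060256 + 0.0081283) = 1/1.0684 = 0.9360

α₁ = 0.936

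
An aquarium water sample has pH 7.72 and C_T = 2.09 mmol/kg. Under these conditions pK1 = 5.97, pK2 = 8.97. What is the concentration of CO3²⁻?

α₂ = 1 / (1 + [H⁺]/K2 + [H⁺]²/(K1K2)) = 1 / (1 + 10^+1.25 + 10^-0.50)
   = 1 / (1 + 17.783 + 0.31623) = 1/19.099 = 0.05236
[CO3²⁻] = α₂ × DIC = 0.05236 × 2.09 = 0.109 mmol/kg

[CO3²⁻] = 0.109 mmol/kg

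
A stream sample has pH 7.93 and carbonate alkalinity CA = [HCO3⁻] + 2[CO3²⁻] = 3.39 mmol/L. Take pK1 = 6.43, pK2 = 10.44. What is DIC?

DIC = 3.49 mmol/L

CA = [HCO3⁻] + 2[CO3²⁻] = (α₁ + 2α₂)·DIC
At pH 7.93: [H⁺]/K1 = 10^-1.50 = 0.031623, K2/[H⁺] = 10^-2.51 = 0.0030903
α₁ = 1/(1 + 0.031623 + 0.0030903) = 1/1.0347 = 0.9665; α₂ = α₁·K2/[H⁺] = 0.002987
α₁ + 2α₂ = 0.9724
DIC = CA / (α₁ + 2α₂) = 3.39 / 0.9724 = 3.49 mmol/L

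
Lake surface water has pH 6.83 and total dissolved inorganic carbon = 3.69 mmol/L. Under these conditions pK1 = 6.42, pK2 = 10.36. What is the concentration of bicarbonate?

α₁ = 1 / (1 + [H⁺]/K1 + K2/[H⁺]) = 1 / (1 + 10^-0.41 + 10^-3.53)
   = 1 / (1 + 0.38905 + 0.00029512) = 1/1.3893 = 0.7198
[HCO3⁻] = α₁ × DIC = 0.7198 × 3.69 = 2.66 mmol/L

[HCO3⁻] = 2.66 mmol/L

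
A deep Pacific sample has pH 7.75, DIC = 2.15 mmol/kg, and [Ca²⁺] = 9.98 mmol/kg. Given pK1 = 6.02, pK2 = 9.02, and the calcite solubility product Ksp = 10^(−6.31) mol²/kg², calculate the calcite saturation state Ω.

Ω = 2.19

α₂ = 1 / (1 + [H⁺]/K2 + [H⁺]²/(K1K2)) = 1 / (1 + 10^+1.27 + 10^-0.46)
   = 1 / (1 + 18.621 + 0.34674) = 1/19.968 = 0.05008
[CO3²⁻] = α₂ × DIC = 0.05008 × 2.15 = 0.1077 mmol/kg
Ksp = 10^(−6.31) = 4.898×10^-7
Ω = [Ca²⁺][CO3²⁻]/Ksp = (9.98×10^-3)(1.077×10^-4) / 4.898×10^-7 = 2.19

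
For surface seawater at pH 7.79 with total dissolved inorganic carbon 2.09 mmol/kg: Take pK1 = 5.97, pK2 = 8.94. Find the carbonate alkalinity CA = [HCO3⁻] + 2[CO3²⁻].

CA = 2.20 mmol/kg

CA = [HCO3⁻] + 2[CO3²⁻] = (α₁ + 2α₂)·DIC
At pH 7.79: [H⁺]/K1 = 10^-1.82 = 0.015136, K2/[H⁺] = 10^-1.15 = 0.070795
α₁ = 1/(1 + 0.015136 + 0.070795) = 1/1.0859 = 0.9209; α₂ = α₁·K2/[H⁺] = 0.06519
α₁ + 2α₂ = 1.0513
CA = 1.0513 × 2.09 = 2.20 mmol/kg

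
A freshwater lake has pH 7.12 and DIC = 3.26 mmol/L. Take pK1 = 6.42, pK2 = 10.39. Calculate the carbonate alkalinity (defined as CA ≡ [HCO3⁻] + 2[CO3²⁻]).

CA = [HCO3⁻] + 2[CO3²⁻] = (α₁ + 2α₂)·DIC
At pH 7.12: [H⁺]/K1 = 10^-0.70 = 0.19953, K2/[H⁺] = 10^-3.27 = 0.00053703
α₁ = 1/(1 + 0.19953 + 0.00053703) = 1/1.2001 = 0.8333; α₂ = α₁·K2/[H⁺] = 0.0004475
α₁ + 2α₂ = 0.8342
CA = 0.8342 × 3.26 = 2.72 mmol/L

CA = 2.72 mmol/L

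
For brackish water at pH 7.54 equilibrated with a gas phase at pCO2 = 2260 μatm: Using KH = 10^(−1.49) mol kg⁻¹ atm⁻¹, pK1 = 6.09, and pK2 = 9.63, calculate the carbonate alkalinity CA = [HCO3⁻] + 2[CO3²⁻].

CA = 2.09 mmol/kg

[CO2*] = KH · pCO2 = 10^(−1.49) × 2260×10^-6 = 7.313×10^-5 mol/kg
α₀ = 1/(1 + K1/[H⁺] + K1K2/[H⁺]²) = 1/(1 + 10^+1.45 + 10^-0.64) = 0.03400
DIC = [CO2*]/α₀ = 7.313×10^-5 / 0.03400 = 2.151 mmol/kg
CA = (α₁ + 2α₂)·DIC = (0.9582 + 2×0.007789) × 2.151 = 2.09 mmol/kg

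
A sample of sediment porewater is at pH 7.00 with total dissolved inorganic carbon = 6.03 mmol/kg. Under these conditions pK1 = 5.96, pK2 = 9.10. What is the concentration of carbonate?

[CO3²⁻] = 0.0436 mmol/kg

α₂ = 1 / (1 + [H⁺]/K2 + [H⁺]²/(K1K2)) = 1 / (1 + 10^+2.10 + 10^+1.06)
   = 1 / (1 + 125.89 + 11.482) = 1/138.37 = 0.007227
[CO3²⁻] = α₂ × DIC = 0.007227 × 6.03 = 0.0436 mmol/kg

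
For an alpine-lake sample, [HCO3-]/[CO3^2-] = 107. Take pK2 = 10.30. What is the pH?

From K2 = [H⁺][CO3^2-]/[HCO3-]:  pH = pK2 − log₁₀([HCO3-]/[CO3^2-])
log₁₀(107) = +2.029
pH = 10.30 − (+2.029) = 8.27

pH = 8.27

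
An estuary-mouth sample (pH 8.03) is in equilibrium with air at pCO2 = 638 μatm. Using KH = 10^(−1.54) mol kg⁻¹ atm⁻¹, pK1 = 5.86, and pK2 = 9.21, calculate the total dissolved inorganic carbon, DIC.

DIC = 2.92 mmol/kg

[CO2*] = KH · pCO2 = 10^(−1.54) × 638×10^-6 = 1.840×10^-5 mol/kg
α₀ = 1/(1 + K1/[H⁺] + K1K2/[H⁺]²) = 1/(1 + 10^+2.17 + 10^+0.99) = 0.006302
DIC = [CO2*]/α₀ = 1.840×10^-5 / 0.006302 = 2.92 mmol/kg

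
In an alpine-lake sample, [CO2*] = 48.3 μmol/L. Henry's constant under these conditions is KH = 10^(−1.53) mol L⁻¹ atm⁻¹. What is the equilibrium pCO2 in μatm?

pCO2 = 1640 μatm

KH = 10^(−1.53) = 2.951×10^-2 mol L⁻¹ atm⁻¹
pCO2 = [CO2*]/KH = 48.3×10^-6 / 2.951×10^-2 = 1.64×10^-3 atm = 1640 μatm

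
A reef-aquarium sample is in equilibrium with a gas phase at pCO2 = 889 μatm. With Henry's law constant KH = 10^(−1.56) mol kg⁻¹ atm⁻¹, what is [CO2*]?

KH = 10^(−1.56) = 2.754×10^-2 mol kg⁻¹ atm⁻¹
[CO2*] = KH · pCO2 = 2.754×10^-2 × 889×10^-6 atm = 2.45×10^-5 mol/kg

[CO2*] = 24.5 μmol/kg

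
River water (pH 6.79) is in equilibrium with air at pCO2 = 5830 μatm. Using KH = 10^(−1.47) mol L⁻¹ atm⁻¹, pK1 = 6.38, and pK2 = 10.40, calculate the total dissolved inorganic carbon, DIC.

DIC = 0.705 mmol/L

[CO2*] = KH · pCO2 = 10^(−1.47) × 5830×10^-6 = 1.975×10^-4 mol/L
α₀ = 1/(1 + K1/[H⁺] + K1K2/[H⁺]²) = 1/(1 + 10^+0.41 + 10^-3.20) = 0.2800
DIC = [CO2*]/α₀ = 1.975×10^-4 / 0.2800 = 0.705 mmol/L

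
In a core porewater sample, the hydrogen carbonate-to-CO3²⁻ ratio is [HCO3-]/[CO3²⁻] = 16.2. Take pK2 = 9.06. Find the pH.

From K2 = [H⁺][CO3²⁻]/[HCO3-]:  pH = pK2 − log₁₀([HCO3-]/[CO3²⁻])
log₁₀(16.2) = +1.210
pH = 9.06 − (+1.210) = 7.85

pH = 7.85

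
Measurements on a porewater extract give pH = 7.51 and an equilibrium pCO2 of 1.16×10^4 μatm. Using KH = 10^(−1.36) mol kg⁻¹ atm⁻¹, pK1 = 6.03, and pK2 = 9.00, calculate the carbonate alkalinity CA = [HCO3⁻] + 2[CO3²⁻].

CA = 16.3 mmol/kg

[CO2*] = KH · pCO2 = 10^(−1.36) × 1.16×10^4×10^-6 = 5.064×10^-4 mol/kg
α₀ = 1/(1 + K1/[H⁺] + K1K2/[H⁺]²) = 1/(1 + 10^+1.48 + 10^-0.01) = 0.03108
DIC = [CO2*]/α₀ = 5.064×10^-4 / 0.03108 = 16.29 mmol/kg
CA = (α₁ + 2α₂)·DIC = (0.9386 + 2×0.03037) × 16.29 = 16.3 mmol/kg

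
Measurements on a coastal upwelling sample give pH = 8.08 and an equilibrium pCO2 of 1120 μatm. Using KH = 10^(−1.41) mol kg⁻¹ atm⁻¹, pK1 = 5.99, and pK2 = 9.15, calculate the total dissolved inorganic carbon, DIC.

[CO2*] = KH · pCO2 = 10^(−1.41) × 1120×10^-6 = 4.357×10^-5 mol/kg
α₀ = 1/(1 + K1/[H⁺] + K1K2/[H⁺]²) = 1/(1 + 10^+2.09 + 10^+1.02) = 0.007435
DIC = [CO2*]/α₀ = 4.357×10^-5 / 0.007435 = 5.86 mmol/kg

DIC = 5.86 mmol/kg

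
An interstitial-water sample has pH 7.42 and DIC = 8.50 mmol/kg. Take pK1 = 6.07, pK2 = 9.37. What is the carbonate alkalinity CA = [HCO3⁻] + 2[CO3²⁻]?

CA = [HCO3⁻] + 2[CO3²⁻] = (α₁ + 2α₂)·DIC
At pH 7.42: [H⁺]/K1 = 10^-1.35 = 0.044668, K2/[H⁺] = 10^-1.95 = 0.011220
α₁ = 1/(1 + 0.044668 + 0.011220) = 1/1.0559 = 0.9471; α₂ = α₁·K2/[H⁺] = 0.01063
α₁ + 2α₂ = 0.9683
CA = 0.9683 × 8.50 = 8.23 mmol/kg

CA = 8.23 mmol/kg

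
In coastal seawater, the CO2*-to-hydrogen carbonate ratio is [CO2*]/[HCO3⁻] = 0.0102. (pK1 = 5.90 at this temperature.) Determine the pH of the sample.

pH = 7.89

From K1 = [H⁺][HCO3⁻]/[CO2*]:  pH = pK1 − log₁₀([CO2*]/[HCO3⁻])
log₁₀(0.0102) = -1.991
pH = 5.90 − (-1.991) = 7.89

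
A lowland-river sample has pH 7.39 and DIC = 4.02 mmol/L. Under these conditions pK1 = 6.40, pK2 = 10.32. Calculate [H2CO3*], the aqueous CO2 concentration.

[CO2*] = 0.373 mmol/L

α₀ = 1 / (1 + K1/[H⁺] + K1K2/[H⁺]²) = 1 / (1 + 10^+0.99 + 10^-1.94)
   = 1 / (1 + 9.7724 + 0.011482) = 1/10.784 = 0.09273
[CO2*] = α₀ × DIC = 0.09273 × 4.02 = 0.373 mmol/L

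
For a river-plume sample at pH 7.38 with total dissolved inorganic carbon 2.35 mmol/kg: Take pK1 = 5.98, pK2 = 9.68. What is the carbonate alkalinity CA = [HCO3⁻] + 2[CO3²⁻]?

CA = 2.27 mmol/kg

CA = [HCO3⁻] + 2[CO3²⁻] = (α₁ + 2α₂)·DIC
At pH 7.38: [H⁺]/K1 = 10^-1.40 = 0.039811, K2/[H⁺] = 10^-2.30 = 0.0050119
α₁ = 1/(1 + 0.039811 + 0.0050119) = 1/1.0448 = 0.9571; α₂ = α₁·K2/[H⁺] = 0.004797
α₁ + 2α₂ = 0.9667
CA = 0.9667 × 2.35 = 2.27 mmol/kg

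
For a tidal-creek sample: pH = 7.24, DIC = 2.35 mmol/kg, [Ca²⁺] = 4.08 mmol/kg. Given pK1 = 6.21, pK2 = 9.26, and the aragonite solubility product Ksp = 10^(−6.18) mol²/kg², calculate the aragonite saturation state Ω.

Ω = 0.126

α₂ = 1 / (1 + [H⁺]/K2 + [H⁺]²/(K1K2)) = 1 / (1 + 10^+2.02 + 10^+0.99)
   = 1 / (1 + 104.71 + 9.7724) = 1/115.49 = 0.008659
[CO3²⁻] = α₂ × DIC = 0.008659 × 2.35 = 0.02035 mmol/kg
Ksp = 10^(−6.18) = 6.607×10^-7
Ω = [Ca²⁺][CO3²⁻]/Ksp = (4.08×10^-3)(2.035×10^-5) / 6.607×10^-7 = 0.126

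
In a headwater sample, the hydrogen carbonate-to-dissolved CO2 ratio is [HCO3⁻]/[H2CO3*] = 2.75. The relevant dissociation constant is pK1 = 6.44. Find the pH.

pH = 6.88

From K1 = [H⁺][HCO3⁻]/[H2CO3*]:  pH = pK1 + log₁₀([HCO3⁻]/[H2CO3*])
log₁₀(2.75) = +0.439
pH = 6.44 + (+0.439) = 6.88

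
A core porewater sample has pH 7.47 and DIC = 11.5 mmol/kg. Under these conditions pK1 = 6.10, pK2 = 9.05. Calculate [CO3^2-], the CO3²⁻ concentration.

[CO3²⁻] = 0.283 mmol/kg

α₂ = 1 / (1 + [H⁺]/K2 + [H⁺]²/(K1K2)) = 1 / (1 + 10^+1.58 + 10^+0.21)
   = 1 / (1 + 38.019 + 1.6218) = 1/40.641 = 0.02461
[CO3²⁻] = α₂ × DIC = 0.02461 × 11.5 = 0.283 mmol/kg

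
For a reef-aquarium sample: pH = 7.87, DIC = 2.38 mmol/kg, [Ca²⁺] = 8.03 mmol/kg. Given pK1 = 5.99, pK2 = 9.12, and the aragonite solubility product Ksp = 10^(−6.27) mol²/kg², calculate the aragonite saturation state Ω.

α₂ = 1 / (1 + [H⁺]/K2 + [H⁺]²/(K1K2)) = 1 / (1 + 10^+1.25 + 10^-0.63)
   = 1 / (1 + 17.783 + 0.23442) = 1/19.017 = 0.05258
[CO3²⁻] = α₂ × DIC = 0.05258 × 2.38 = 0.1251 mmol/kg
Ksp = 10^(−6.27) = 5.370×10^-7
Ω = [Ca²⁺][CO3²⁻]/Ksp = (8.03×10^-3)(1.251×10^-4) / 5.370×10^-7 = 1.87

Ω = 1.87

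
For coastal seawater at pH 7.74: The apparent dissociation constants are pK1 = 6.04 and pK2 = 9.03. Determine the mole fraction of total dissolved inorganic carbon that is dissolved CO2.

α₀ = 1 / (1 + K1/[H⁺] + K1K2/[H⁺]²) = 1 / (1 + 10^+1.70 + 10^+0.41)
   = 1 / (1 + 50.119 + 2.5704) = 1/53.689 = 0.01863

α₀ = 0.0186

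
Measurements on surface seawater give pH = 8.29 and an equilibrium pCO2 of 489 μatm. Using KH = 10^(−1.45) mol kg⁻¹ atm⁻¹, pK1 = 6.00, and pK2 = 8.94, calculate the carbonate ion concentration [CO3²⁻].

[CO3²⁻] = 0.757 mmol/kg

[CO2*] = KH · pCO2 = 10^(−1.45) × 489×10^-6 = 1.735×10^-5 mol/kg
α₀ = 1/(1 + K1/[H⁺] + K1K2/[H⁺]²) = 1/(1 + 10^+2.29 + 10^+1.64) = 0.004173
DIC = [CO2*]/α₀ = 1.735×10^-5 / 0.004173 = 4.158 mmol/kg
[CO3²⁻] = α₂·DIC; α₂ = 0.1822, so [CO3²⁻] = 0.1822 × 4.158 = 0.757 mmol/kg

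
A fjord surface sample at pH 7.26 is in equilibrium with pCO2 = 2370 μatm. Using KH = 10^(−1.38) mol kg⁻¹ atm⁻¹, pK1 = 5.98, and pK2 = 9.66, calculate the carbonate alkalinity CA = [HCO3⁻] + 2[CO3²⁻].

CA = 1.90 mmol/kg

[CO2*] = KH · pCO2 = 10^(−1.38) × 2370×10^-6 = 9.880×10^-5 mol/kg
α₀ = 1/(1 + K1/[H⁺] + K1K2/[H⁺]²) = 1/(1 + 10^+1.28 + 10^-1.12) = 0.04968
DIC = [CO2*]/α₀ = 9.880×10^-5 / 0.04968 = 1.989 mmol/kg
CA = (α₁ + 2α₂)·DIC = (0.9466 + 2×0.003768) × 1.989 = 1.90 mmol/kg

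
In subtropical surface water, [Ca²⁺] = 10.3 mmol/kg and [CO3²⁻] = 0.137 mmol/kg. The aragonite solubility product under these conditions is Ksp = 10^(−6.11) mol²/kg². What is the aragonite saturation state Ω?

Ω = 1.82

Ksp = 10^(−6.11) = 7.762×10^-7
Ω = [Ca²⁺][CO3²⁻]/Ksp = (10.3×10^-3)(0.137×10^-3) / 7.762×10^-7 = 1.82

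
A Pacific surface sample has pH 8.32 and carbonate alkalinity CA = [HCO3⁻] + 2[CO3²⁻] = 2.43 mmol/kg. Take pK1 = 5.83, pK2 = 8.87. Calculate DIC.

CA = [HCO3⁻] + 2[CO3²⁻] = (α₁ + 2α₂)·DIC
At pH 8.32: [H⁺]/K1 = 10^-2.49 = 0.0032359, K2/[H⁺] = 10^-0.55 = 0.28184
α₁ = 1/(1 + 0.0032359 + 0.28184) = 1/1.2851 = 0.7782; α₂ = α₁·K2/[H⁺] = 0.2193
α₁ + 2α₂ = 1.2168
DIC = CA / (α₁ + 2α₂) = 2.43 / 1.2168 = 2.00 mmol/kg

DIC = 2.00 mmol/kg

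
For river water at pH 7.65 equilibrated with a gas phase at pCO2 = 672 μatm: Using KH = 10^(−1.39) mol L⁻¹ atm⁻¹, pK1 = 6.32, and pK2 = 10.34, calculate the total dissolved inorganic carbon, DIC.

[CO2*] = KH · pCO2 = 10^(−1.39) × 672×10^-6 = 2.738×10^-5 mol/L
α₀ = 1/(1 + K1/[H⁺] + K1K2/[H⁺]²) = 1/(1 + 10^+1.33 + 10^-1.36) = 0.04460
DIC = [CO2*]/α₀ = 2.738×10^-5 / 0.04460 = 0.614 mmol/L

DIC = 0.614 mmol/L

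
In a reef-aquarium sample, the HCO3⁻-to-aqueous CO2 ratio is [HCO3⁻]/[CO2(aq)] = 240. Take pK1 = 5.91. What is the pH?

From K1 = [H⁺][HCO3⁻]/[CO2(aq)]:  pH = pK1 + log₁₀([HCO3⁻]/[CO2(aq)])
log₁₀(240) = +2.380
pH = 5.91 + (+2.380) = 8.29

pH = 8.29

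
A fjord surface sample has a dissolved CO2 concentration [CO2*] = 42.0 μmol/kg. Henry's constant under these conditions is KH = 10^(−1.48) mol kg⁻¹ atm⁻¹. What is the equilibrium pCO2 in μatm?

KH = 10^(−1.48) = 3.311×10^-2 mol kg⁻¹ atm⁻¹
pCO2 = [CO2*]/KH = 42.0×10^-6 / 3.311×10^-2 = 1.27×10^-3 atm = 1270 μatm

pCO2 = 1270 μatm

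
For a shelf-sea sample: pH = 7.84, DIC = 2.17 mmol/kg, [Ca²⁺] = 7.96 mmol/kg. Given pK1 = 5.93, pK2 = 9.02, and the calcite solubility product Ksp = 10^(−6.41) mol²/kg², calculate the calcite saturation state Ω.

α₂ = 1 / (1 + [H⁺]/K2 + [H⁺]²/(K1K2)) = 1 / (1 + 10^+1.18 + 10^-0.73)
   = 1 / (1 + 15.136 + 0.18621) = 1/16.322 = 0.06127
[CO3²⁻] = α₂ × DIC = 0.06127 × 2.17 = 0.1330 mmol/kg
Ksp = 10^(−6.41) = 3.890×10^-7
Ω = [Ca²⁺][CO3²⁻]/Ksp = (7.96×10^-3)(1.330×10^-4) / 3.890×10^-7 = 2.72

Ω = 2.72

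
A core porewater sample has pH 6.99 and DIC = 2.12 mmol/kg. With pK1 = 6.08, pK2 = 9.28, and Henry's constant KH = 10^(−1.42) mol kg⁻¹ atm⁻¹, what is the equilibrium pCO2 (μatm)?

α₀ = 1 / (1 + K1/[H⁺] + K1K2/[H⁺]²) = 1 / (1 + 10^+0.91 + 10^-1.38)
   = 1 / (1 + 8.1283 + 0.041687) = 1/9.1700 = 0.1091
[CO2*] = α₀ × DIC = 0.1091 × 2.12 = 0.2312 mmol/kg
pCO2 = [CO2*]/KH = 2.312×10^-4 / 3.802×10^-2 = 6080 μatm

pCO2 = 6080 μatm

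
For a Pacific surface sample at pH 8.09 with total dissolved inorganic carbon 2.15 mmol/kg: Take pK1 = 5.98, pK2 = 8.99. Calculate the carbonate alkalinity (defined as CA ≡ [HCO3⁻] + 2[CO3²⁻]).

CA = 2.37 mmol/kg

CA = [HCO3⁻] + 2[CO3²⁻] = (α₁ + 2α₂)·DIC
At pH 8.09: [H⁺]/K1 = 10^-2.11 = 0.0077625, K2/[H⁺] = 10^-0.90 = 0.12589
α₁ = 1/(1 + 0.0077625 + 0.12589) = 1/1.1337 = 0.8821; α₂ = α₁·K2/[H⁺] = 0.1111
α₁ + 2α₂ = 1.1042
CA = 1.1042 × 2.15 = 2.37 mmol/kg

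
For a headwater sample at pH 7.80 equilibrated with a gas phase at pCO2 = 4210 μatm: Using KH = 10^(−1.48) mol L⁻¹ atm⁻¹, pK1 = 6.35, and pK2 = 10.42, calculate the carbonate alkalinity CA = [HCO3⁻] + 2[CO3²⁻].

[CO2*] = KH · pCO2 = 10^(−1.48) × 4210×10^-6 = 1.394×10^-4 mol/L
α₀ = 1/(1 + K1/[H⁺] + K1K2/[H⁺]²) = 1/(1 + 10^+1.45 + 10^-1.17) = 0.03419
DIC = [CO2*]/α₀ = 1.394×10^-4 / 0.03419 = 4.078 mmol/L
CA = (α₁ + 2α₂)·DIC = (0.9635 + 2×0.002311) × 4.078 = 3.95 mmol/L

CA = 3.95 mmol/L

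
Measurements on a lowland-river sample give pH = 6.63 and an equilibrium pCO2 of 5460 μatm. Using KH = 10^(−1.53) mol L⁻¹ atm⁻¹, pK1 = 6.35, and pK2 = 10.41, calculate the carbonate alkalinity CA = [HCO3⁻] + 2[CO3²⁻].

CA = 0.307 mmol/L

[CO2*] = KH · pCO2 = 10^(−1.53) × 5460×10^-6 = 1.611×10^-4 mol/L
α₀ = 1/(1 + K1/[H⁺] + K1K2/[H⁺]²) = 1/(1 + 10^+0.28 + 10^-3.50) = 0.3441
DIC = [CO2*]/α₀ = 1.611×10^-4 / 0.3441 = 0.4682 mmol/L
CA = (α₁ + 2α₂)·DIC = (0.6557 + 2×0.0001088) × 0.4682 = 0.307 mmol/L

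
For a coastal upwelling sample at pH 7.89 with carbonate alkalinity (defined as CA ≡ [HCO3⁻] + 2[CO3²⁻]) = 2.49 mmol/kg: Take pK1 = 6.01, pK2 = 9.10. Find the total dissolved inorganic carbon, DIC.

CA = [HCO3⁻] + 2[CO3²⁻] = (α₁ + 2α₂)·DIC
At pH 7.89: [H⁺]/K1 = 10^-1.88 = 0.013183, K2/[H⁺] = 10^-1.21 = 0.061660
α₁ = 1/(1 + 0.013183 + 0.061660) = 1/1.0748 = 0.9304; α₂ = α₁·K2/[H⁺] = 0.05737
α₁ + 2α₂ = 1.0451
DIC = CA / (α₁ + 2α₂) = 2.49 / 1.0451 = 2.38 mmol/kg

DIC = 2.38 mmol/kg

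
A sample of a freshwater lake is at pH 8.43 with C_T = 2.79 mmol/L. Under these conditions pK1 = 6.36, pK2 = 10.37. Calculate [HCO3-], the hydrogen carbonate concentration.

[HCO3⁻] = 2.74 mmol/L

α₁ = 1 / (1 + [H⁺]/K1 + K2/[H⁺]) = 1 / (1 + 10^-2.07 + 10^-1.94)
   = 1 / (1 + 0.0085114 + 0.011482) = 1/1.0200 = 0.9804
[HCO3⁻] = α₁ × DIC = 0.9804 × 2.79 = 2.74 mmol/L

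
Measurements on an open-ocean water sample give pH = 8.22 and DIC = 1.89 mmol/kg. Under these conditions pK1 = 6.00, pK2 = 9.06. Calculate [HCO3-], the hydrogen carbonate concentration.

α₁ = 1 / (1 + [H⁺]/K1 + K2/[H⁺]) = 1 / (1 + 10^-2.22 + 10^-0.84)
   = 1 / (1 + 0.0060256 + 0.14454) = 1/1.1506 = 0.8691
[HCO3⁻] = α₁ × DIC = 0.8691 × 1.89 = 1.64 mmol/kg

[HCO3⁻] = 1.64 mmol/kg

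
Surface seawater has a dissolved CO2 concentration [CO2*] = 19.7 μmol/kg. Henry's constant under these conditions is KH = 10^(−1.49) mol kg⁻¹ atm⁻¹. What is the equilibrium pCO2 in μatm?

KH = 10^(−1.49) = 3.236×10^-2 mol kg⁻¹ atm⁻¹
pCO2 = [CO2*]/KH = 19.7×10^-6 / 3.236×10^-2 = 6.09×10^-4 atm = 609 μatm

pCO2 = 609 μatm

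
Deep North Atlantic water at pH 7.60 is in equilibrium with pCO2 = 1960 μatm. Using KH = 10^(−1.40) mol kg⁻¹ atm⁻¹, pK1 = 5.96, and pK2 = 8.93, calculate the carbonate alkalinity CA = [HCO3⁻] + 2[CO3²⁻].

[CO2*] = KH · pCO2 = 10^(−1.40) × 1960×10^-6 = 7.803×10^-5 mol/kg
α₀ = 1/(1 + K1/[H⁺] + K1K2/[H⁺]²) = 1/(1 + 10^+1.64 + 10^+0.31) = 0.02142
DIC = [CO2*]/α₀ = 7.803×10^-5 / 0.02142 = 3.643 mmol/kg
CA = (α₁ + 2α₂)·DIC = (0.9349 + 2×0.04373) × 3.643 = 3.72 mmol/kg

CA = 3.72 mmol/kg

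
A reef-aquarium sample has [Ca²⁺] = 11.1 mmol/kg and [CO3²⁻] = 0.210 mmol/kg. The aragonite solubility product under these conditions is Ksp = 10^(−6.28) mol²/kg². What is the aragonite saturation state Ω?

Ω = 4.44

Ksp = 10^(−6.28) = 5.248×10^-7
Ω = [Ca²⁺][CO3²⁻]/Ksp = (11.1×10^-3)(0.210×10^-3) / 5.248×10^-7 = 4.44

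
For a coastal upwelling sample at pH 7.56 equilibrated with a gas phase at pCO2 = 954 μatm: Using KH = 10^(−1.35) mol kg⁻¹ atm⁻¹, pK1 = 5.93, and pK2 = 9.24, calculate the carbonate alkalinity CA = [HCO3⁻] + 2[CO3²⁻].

[CO2*] = KH · pCO2 = 10^(−1.35) × 954×10^-6 = 4.261×10^-5 mol/kg
α₀ = 1/(1 + K1/[H⁺] + K1K2/[H⁺]²) = 1/(1 + 10^+1.63 + 10^-0.05) = 0.02245
DIC = [CO2*]/α₀ = 4.261×10^-5 / 0.02245 = 1.898 mmol/kg
CA = (α₁ + 2α₂)·DIC = (0.9575 + 2×0.02001) × 1.898 = 1.89 mmol/kg

CA = 1.89 mmol/kg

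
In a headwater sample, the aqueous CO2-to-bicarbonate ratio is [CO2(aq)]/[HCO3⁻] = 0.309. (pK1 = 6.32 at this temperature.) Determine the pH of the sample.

pH = 6.83

From K1 = [H⁺][HCO3⁻]/[CO2(aq)]:  pH = pK1 − log₁₀([CO2(aq)]/[HCO3⁻])
log₁₀(0.309) = -0.510
pH = 6.32 − (-0.510) = 6.83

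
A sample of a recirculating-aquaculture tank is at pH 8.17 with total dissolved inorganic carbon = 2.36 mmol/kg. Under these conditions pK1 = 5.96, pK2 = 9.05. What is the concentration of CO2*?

[CO2*] = 12.8 μmol/kg

α₀ = 1 / (1 + K1/[H⁺] + K1K2/[H⁺]²) = 1 / (1 + 10^+2.21 + 10^+1.33)
   = 1 / (1 + 162.18 + 21.380) = 1/184.56 = 0.005418
[CO2*] = α₀ × DIC = 0.005418 × 2.36 = 0.0128 mmol/kg = 12.8 μmol/kg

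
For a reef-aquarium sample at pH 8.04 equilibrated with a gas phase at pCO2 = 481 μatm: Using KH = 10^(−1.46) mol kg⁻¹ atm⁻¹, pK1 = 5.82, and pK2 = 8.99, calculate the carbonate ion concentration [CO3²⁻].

[CO3²⁻] = 0.311 mmol/kg

[CO2*] = KH · pCO2 = 10^(−1.46) × 481×10^-6 = 1.668×10^-5 mol/kg
α₀ = 1/(1 + K1/[H⁺] + K1K2/[H⁺]²) = 1/(1 + 10^+2.22 + 10^+1.27) = 0.005389
DIC = [CO2*]/α₀ = 1.668×10^-5 / 0.005389 = 3.095 mmol/kg
[CO3²⁻] = α₂·DIC; α₂ = 0.1003, so [CO3²⁻] = 0.1003 × 3.095 = 0.311 mmol/kg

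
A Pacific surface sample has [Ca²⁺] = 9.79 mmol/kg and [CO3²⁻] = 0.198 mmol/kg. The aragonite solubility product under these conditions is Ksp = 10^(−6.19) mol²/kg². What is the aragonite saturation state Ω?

Ω = 3.00

Ksp = 10^(−6.19) = 6.457×10^-7
Ω = [Ca²⁺][CO3²⁻]/Ksp = (9.79×10^-3)(0.198×10^-3) / 6.457×10^-7 = 3.00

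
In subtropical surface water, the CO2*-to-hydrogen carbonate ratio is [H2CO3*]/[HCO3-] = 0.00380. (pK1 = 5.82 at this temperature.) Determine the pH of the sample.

pH = 8.24

From K1 = [H⁺][HCO3-]/[H2CO3*]:  pH = pK1 − log₁₀([H2CO3*]/[HCO3-])
log₁₀(0.00380) = -2.420
pH = 5.82 − (-2.420) = 8.24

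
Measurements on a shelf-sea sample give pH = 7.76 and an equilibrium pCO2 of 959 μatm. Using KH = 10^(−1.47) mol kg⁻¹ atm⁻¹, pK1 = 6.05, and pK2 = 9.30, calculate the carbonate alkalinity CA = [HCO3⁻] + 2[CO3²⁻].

CA = 1.76 mmol/kg

[CO2*] = KH · pCO2 = 10^(−1.47) × 959×10^-6 = 3.250×10^-5 mol/kg
α₀ = 1/(1 + K1/[H⁺] + K1K2/[H⁺]²) = 1/(1 + 10^+1.71 + 10^+0.17) = 0.01860
DIC = [CO2*]/α₀ = 3.250×10^-5 / 0.01860 = 1.747 mmol/kg
CA = (α₁ + 2α₂)·DIC = (0.9539 + 2×0.02751) × 1.747 = 1.76 mmol/kg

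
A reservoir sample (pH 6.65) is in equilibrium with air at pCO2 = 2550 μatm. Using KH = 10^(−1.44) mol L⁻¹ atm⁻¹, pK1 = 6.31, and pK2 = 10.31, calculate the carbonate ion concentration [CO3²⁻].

[CO3²⁻] = 0.0443 μmol/L

[CO2*] = KH · pCO2 = 10^(−1.44) × 2550×10^-6 = 9.258×10^-5 mol/L
α₀ = 1/(1 + K1/[H⁺] + K1K2/[H⁺]²) = 1/(1 + 10^+0.34 + 10^-3.32) = 0.3137
DIC = [CO2*]/α₀ = 9.258×10^-5 / 0.3137 = 0.2952 mmol/L
[CO3²⁻] = α₂·DIC; α₂ = 0.0001501, so [CO3²⁻] = 0.0001501 × 0.2952 = 4.43×10^-5 mmol/L = 0.0443 μmol/L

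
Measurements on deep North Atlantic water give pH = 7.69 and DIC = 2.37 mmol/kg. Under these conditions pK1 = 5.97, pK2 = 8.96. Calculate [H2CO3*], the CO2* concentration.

[CO2*] = 0.0421 mmol/kg

α₀ = 1 / (1 + K1/[H⁺] + K1K2/[H⁺]²) = 1 / (1 + 10^+1.72 + 10^+0.45)
   = 1 / (1 + 52.481 + 2.8184) = 1/56.299 = 0.01776
[CO2*] = α₀ × DIC = 0.01776 × 2.37 = 0.0421 mmol/kg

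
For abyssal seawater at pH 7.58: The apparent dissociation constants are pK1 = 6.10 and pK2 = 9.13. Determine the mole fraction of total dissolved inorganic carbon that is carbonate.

α₂ = 0.0266

α₂ = 1 / (1 + [H⁺]/K2 + [H⁺]²/(K1K2)) = 1 / (1 + 10^+1.55 + 10^+0.07)
   = 1 / (1 + 35.481 + 1.1749) = 1/37.656 = 0.02656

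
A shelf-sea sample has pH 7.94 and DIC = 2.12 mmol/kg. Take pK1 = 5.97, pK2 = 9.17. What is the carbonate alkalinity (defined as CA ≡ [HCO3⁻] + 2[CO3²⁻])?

CA = 2.22 mmol/kg

CA = [HCO3⁻] + 2[CO3²⁻] = (α₁ + 2α₂)·DIC
At pH 7.94: [H⁺]/K1 = 10^-1.97 = 0.010715, K2/[H⁺] = 10^-1.23 = 0.058884
α₁ = 1/(1 + 0.010715 + 0.058884) = 1/1.0696 = 0.9349; α₂ = α₁·K2/[H⁺] = 0.05505
α₁ + 2α₂ = 1.0450
CA = 1.0450 × 2.12 = 2.22 mmol/kg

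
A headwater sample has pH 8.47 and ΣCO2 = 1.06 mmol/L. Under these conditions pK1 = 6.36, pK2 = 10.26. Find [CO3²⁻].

α₂ = 1 / (1 + [H⁺]/K2 + [H⁺]²/(K1K2)) = 1 / (1 + 10^+1.79 + 10^-0.32)
   = 1 / (1 + 61.660 + 0.47863) = 1/63.138 = 0.01584
[CO3²⁻] = α₂ × DIC = 0.01584 × 1.06 = 0.0168 mmol/L = 16.8 μmol/L

[CO3²⁻] = 16.8 μmol/L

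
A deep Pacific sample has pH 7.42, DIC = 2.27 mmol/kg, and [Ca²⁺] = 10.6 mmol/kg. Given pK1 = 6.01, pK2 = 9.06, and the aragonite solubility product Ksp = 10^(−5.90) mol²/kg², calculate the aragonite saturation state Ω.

Ω = 0.412

α₂ = 1 / (1 + [H⁺]/K2 + [H⁺]²/(K1K2)) = 1 / (1 + 10^+1.64 + 10^+0.23)
   = 1 / (1 + 43.652 + 1.6982) = 1/46.350 = 0.02158
[CO3²⁻] = α₂ × DIC = 0.02158 × 2.27 = 0.04898 mmol/kg
Ksp = 10^(−5.90) = 1.259×10^-6
Ω = [Ca²⁺][CO3²⁻]/Ksp = (10.6×10^-3)(4.898×10^-5) / 1.259×10^-6 = 0.412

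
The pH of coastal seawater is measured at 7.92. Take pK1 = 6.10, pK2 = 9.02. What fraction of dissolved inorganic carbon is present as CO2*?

α₀ = 0.0138

α₀ = 1 / (1 + K1/[H⁺] + K1K2/[H⁺]²) = 1 / (1 + 10^+1.82 + 10^+0.72)
   = 1 / (1 + 66.069 + 5.2481) = 1/72.317 = 0.01383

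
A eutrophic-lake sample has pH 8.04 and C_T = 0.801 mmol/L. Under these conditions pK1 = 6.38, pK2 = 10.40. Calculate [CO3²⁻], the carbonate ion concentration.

α₂ = 1 / (1 + [H⁺]/K2 + [H⁺]²/(K1K2)) = 1 / (1 + 10^+2.36 + 10^+0.70)
   = 1 / (1 + 229.09 + 5.0119) = 1/235.10 = 0.004254
[CO3²⁻] = α₂ × DIC = 0.004254 × 0.801 = 0.00341 mmol/L = 3.41 μmol/L

[CO3²⁻] = 3.41 μmol/L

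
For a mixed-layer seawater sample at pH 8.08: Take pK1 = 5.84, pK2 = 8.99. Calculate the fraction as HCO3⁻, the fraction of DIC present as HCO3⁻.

α₁ = 1 / (1 + [H⁺]/K1 + K2/[H⁺]) = 1 / (1 + 10^-2.24 + 10^-0.91)
   = 1 / (1 + 0.0057544 + 0.12303) = 1/1.1288 = 0.8859

α₁ = 0.886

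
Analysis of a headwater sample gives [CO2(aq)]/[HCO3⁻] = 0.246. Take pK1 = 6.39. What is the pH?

From K1 = [H⁺][HCO3⁻]/[CO2(aq)]:  pH = pK1 − log₁₀([CO2(aq)]/[HCO3⁻])
log₁₀(0.246) = -0.609
pH = 6.39 − (-0.609) = 7.00

pH = 7.00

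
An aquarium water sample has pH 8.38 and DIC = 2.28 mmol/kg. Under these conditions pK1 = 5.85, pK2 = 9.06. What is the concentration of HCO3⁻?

α₁ = 1 / (1 + [H⁺]/K1 + K2/[H⁺]) = 1 / (1 + 10^-2.53 + 10^-0.68)
   = 1 / (1 + 0.0029512 + 0.20893) = 1/1.2119 = 0.8252
[HCO3⁻] = α₁ × DIC = 0.8252 × 2.28 = 1.88 mmol/kg

[HCO3⁻] = 1.88 mmol/kg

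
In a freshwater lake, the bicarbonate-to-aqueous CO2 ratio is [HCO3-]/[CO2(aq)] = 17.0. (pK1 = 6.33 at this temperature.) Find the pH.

pH = 7.56

From K1 = [H⁺][HCO3-]/[CO2(aq)]:  pH = pK1 + log₁₀([HCO3-]/[CO2(aq)])
log₁₀(17.0) = +1.230
pH = 6.33 + (+1.230) = 7.56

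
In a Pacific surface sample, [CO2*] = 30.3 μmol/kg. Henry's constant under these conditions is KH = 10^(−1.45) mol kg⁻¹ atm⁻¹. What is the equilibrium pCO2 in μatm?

pCO2 = 854 μatm

KH = 10^(−1.45) = 3.548×10^-2 mol kg⁻¹ atm⁻¹
pCO2 = [CO2*]/KH = 30.3×10^-6 / 3.548×10^-2 = 8.54×10^-4 atm = 854 μatm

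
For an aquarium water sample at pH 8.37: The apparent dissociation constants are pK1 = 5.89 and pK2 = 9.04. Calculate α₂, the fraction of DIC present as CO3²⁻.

α₂ = 1 / (1 + [H⁺]/K2 + [H⁺]²/(K1K2)) = 1 / (1 + 10^+0.67 + 10^-1.81)
   = 1 / (1 + 4.6774 + 0.015488) = 1/5.6928 = 0.1757

α₂ = 0.176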